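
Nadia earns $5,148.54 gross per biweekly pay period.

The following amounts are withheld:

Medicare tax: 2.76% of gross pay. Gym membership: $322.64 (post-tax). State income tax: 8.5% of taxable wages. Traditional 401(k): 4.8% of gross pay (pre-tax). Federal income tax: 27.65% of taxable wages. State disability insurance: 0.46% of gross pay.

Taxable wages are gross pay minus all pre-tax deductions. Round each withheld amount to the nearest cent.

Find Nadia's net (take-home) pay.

$2,641.13

Traditional 401(k): $5,148.54 × 0.048 = $247.13
Taxable wages = $5,148.54 − $247.13 = $4,901.41
State income tax: $4,901.41 × 0.085 = $416.62
Federal income tax: $4,901.41 × 0.2765 = $1,355.24
State disability insurance: $5,148.54 × 0.0046 = $23.68
Medicare tax: $5,148.54 × 0.0276 = $142.10
Gym membership: $322.64
Total deductions = $247.13 + $416.62 + $1,355.24 + $23.68 + $142.10 + $322.64 = $2,507.41
Net pay = $5,148.54 − $2,507.41 = $2,641.13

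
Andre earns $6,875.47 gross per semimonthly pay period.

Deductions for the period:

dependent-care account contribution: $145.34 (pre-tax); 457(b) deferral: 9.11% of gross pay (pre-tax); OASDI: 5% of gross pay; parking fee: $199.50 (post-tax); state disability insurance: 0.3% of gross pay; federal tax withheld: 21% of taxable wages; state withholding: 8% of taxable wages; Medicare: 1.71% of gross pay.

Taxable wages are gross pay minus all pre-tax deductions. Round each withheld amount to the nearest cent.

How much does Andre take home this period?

457(b) deferral: $6,875.47 × 0.0911 = $626.36
Dependent-care account contribution: $145.34
Pre-tax total = $626.36 + $145.34 = $771.70
Taxable wages = $6,875.47 − $771.70 = $6,103.77
Federal tax withheld: $6,103.77 × 0.21 = $1,281.79
State withholding: $6,103.77 × 0.08 = $488.30
Medicare: $6,875.47 × 0.0171 = $117.57
State disability insurance: $6,875.47 × 0.003 = $20.63
OASDI: $6,875.47 × 0.05 = $343.77
Parking fee: $199.50
Total deductions = $626.36 + $145.34 + $1,281.79 + $488.30 + $117.57 + $20.63 + $343.77 + $199.50 = $3,223.26
Net pay = $6,875.47 − $3,223.26 = $3,652.21

$3,652.21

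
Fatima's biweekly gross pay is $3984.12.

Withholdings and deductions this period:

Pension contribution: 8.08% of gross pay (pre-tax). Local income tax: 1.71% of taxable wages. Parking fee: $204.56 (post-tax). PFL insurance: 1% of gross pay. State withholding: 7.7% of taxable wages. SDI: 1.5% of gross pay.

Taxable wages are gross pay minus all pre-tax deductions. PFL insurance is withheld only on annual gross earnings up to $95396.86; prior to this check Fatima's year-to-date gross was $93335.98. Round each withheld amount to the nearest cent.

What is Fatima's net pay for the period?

$3032.66

Pension contribution: $3984.12 × 0.0808 = $321.92
Taxable wages = $3984.12 − $321.92 = $3662.20
State withholding: $3662.20 × 0.077 = $281.99
Local income tax: $3662.20 × 0.0171 = $62.62
SDI: $3984.12 × 0.015 = $59.76
PFL insurance: only $95396.86 − $93335.98 = $2060.88 of this check is subject → $2060.88 × 0.01 = $20.61
Parking fee: $204.56
Total deductions = $321.92 + $281.99 + $62.62 + $59.76 + $20.61 + $204.56 = $951.46
Net pay = $3984.12 − $951.46 = $3032.66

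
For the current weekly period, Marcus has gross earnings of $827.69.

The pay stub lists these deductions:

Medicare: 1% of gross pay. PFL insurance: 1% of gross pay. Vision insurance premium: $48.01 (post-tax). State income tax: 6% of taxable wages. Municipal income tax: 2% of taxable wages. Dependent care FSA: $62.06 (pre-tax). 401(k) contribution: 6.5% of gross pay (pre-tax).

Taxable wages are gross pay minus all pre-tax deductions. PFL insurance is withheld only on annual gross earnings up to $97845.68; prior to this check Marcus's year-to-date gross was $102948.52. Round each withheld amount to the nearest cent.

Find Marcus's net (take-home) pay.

Dependent care FSA: $62.06
401(k) contribution: $827.69 × 0.065 = $53.80
Pre-tax total = $62.06 + $53.80 = $115.86
Taxable wages = $827.69 − $115.86 = $711.83
State income tax: $711.83 × 0.06 = $42.71
Municipal income tax: $711.83 × 0.02 = $14.24
PFL insurance: annual cap $97845.68 already reached (YTD $102948.52), so $0.00
Medicare: $827.69 × 0.01 = $8.28
Vision insurance premium: $48.01
Total deductions = $62.06 + $53.80 + $42.71 + $14.24 + $0.00 + $8.28 + $48.01 = $229.10
Net pay = $827.69 − $229.10 = $598.59

$598.59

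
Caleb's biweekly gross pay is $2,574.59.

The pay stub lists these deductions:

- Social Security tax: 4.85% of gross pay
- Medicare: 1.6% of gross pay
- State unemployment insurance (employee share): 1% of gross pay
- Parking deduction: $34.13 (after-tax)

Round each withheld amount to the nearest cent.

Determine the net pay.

Social Security tax: $2,574.59 × 0.0485 = $124.87
State unemployment insurance (employee share): $2,574.59 × 0.01 = $25.75
Medicare: $2,574.59 × 0.016 = $41.19
Parking deduction: $34.13
Total deductions = $124.87 + $25.75 + $41.19 + $34.13 = $225.94
Net pay = $2,574.59 − $225.94 = $2,348.65

$2,348.65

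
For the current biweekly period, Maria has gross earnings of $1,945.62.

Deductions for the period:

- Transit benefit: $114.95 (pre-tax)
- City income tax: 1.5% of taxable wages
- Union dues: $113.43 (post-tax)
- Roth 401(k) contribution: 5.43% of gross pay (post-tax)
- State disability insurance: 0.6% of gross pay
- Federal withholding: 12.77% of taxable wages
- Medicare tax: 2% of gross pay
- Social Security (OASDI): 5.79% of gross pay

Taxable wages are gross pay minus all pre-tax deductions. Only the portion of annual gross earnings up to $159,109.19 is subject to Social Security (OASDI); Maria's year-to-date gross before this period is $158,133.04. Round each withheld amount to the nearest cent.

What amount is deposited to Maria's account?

$1,243.25

Transit benefit: $114.95
Taxable wages = $1,945.62 − $114.95 = $1,830.67
City income tax: $1,830.67 × 0.015 = $27.46
Federal withholding: $1,830.67 × 0.1277 = $233.78
Medicare tax: $1,945.62 × 0.02 = $38.91
Social Security (OASDI): only $159,109.19 − $158,133.04 = $976.15 of this check is subject → $976.15 × 0.0579 = $56.52
State disability insurance: $1,945.62 × 0.006 = $11.67
Roth 401(k) contribution: $1,945.62 × 0.0543 = $105.65
Union dues: $113.43
Total deductions = $114.95 + $27.46 + $233.78 + $38.91 + $56.52 + $11.67 + $105.65 + $113.43 = $702.37
Net pay = $1,945.62 − $702.37 = $1,243.25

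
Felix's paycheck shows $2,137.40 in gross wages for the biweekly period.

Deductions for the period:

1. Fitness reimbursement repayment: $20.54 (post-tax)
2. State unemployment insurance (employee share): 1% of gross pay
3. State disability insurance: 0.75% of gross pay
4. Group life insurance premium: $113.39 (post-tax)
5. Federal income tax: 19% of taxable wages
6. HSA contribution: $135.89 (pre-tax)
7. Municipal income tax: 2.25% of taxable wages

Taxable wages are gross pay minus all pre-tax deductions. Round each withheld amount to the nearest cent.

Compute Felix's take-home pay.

$1,404.86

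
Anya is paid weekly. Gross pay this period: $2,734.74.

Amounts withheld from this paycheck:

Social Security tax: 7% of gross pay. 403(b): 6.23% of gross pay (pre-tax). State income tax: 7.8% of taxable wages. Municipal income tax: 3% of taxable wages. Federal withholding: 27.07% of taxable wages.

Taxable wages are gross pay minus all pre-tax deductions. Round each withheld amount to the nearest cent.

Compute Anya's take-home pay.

403(b): $2,734.74 × 0.0623 = $170.37
Taxable wages = $2,734.74 − $170.37 = $2,564.37
Federal withholding: $2,564.37 × 0.2707 = $694.17
Municipal income tax: $2,564.37 × 0.03 = $76.93
State income tax: $2,564.37 × 0.078 = $200.02
Social Security tax: $2,734.74 × 0.07 = $191.43
Total deductions = $170.37 + $694.17 + $76.93 + $200.02 + $191.43 = $1,332.92
Net pay = $2,734.74 − $1,332.92 = $1,401.82

$1,401.82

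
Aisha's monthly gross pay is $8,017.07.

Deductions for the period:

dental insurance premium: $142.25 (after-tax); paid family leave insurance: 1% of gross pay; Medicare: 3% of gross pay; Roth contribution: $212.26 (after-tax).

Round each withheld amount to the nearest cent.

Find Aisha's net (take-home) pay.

$7,341.88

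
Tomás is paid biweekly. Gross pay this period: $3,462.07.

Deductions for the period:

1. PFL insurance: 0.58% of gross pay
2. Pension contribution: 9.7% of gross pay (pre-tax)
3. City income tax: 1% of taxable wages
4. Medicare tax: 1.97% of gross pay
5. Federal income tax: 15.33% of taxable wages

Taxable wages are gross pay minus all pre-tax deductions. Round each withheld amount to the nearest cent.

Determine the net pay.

$2,527.46

Pension contribution: $3,462.07 × 0.097 = $335.82
Taxable wages = $3,462.07 − $335.82 = $3,126.25
Federal income tax: $3,126.25 × 0.1533 = $479.25
City income tax: $3,126.25 × 0.01 = $31.26
PFL insurance: $3,462.07 × 0.0058 = $20.08
Medicare tax: $3,462.07 × 0.0197 = $68.20
Total deductions = $335.82 + $479.25 + $31.26 + $20.08 + $68.20 = $934.61
Net pay = $3,462.07 − $934.61 = $2,527.46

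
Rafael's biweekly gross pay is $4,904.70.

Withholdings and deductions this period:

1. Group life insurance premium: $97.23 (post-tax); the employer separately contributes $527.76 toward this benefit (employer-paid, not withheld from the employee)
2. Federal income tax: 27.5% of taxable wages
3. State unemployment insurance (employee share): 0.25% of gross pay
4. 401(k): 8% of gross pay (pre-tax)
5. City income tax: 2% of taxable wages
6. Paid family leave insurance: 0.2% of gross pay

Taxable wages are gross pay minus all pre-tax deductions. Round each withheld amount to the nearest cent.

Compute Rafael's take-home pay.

$3,061.88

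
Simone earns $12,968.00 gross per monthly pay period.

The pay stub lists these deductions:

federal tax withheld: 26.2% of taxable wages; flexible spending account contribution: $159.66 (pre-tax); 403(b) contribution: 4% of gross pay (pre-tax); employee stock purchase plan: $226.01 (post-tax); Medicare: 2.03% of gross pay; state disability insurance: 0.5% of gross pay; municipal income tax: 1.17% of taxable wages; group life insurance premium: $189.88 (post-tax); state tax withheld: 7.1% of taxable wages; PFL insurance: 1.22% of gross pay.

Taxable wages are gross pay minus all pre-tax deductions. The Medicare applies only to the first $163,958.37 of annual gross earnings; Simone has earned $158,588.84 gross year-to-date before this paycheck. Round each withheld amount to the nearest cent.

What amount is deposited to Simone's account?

Flexible spending account contribution: $159.66
403(b) contribution: $12,968.00 × 0.04 = $518.72
Pre-tax total = $159.66 + $518.72 = $678.38
Taxable wages = $12,968.00 − $678.38 = $12,289.62
Federal tax withheld: $12,289.62 × 0.262 = $3,219.88
State tax withheld: $12,289.62 × 0.071 = $872.56
Municipal income tax: $12,289.62 × 0.0117 = $143.79
PFL insurance: $12,968.00 × 0.0122 = $158.21
State disability insurance: $12,968.00 × 0.005 = $64.84
Medicare: only $163,958.37 − $158,588.84 = $5,369.53 of this check is subject → $5,369.53 × 0.0203 = $109.00
Group life insurance premium: $189.88
Employee stock purchase plan: $226.01
Total deductions = $159.66 + $518.72 + $3,219.88 + $872.56 + $143.79 + $158.21 + $64.84 + $109.00 + $189.88 + $226.01 = $5,662.55
Net pay = $12,968.00 − $5,662.55 = $7,305.45

$7,305.45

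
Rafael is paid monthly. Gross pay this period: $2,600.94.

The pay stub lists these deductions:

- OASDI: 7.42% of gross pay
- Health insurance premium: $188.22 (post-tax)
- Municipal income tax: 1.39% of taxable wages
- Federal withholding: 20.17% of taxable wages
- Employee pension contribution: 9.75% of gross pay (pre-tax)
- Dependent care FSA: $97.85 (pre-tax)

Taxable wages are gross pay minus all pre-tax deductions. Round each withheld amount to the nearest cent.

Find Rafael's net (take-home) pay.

Dependent care FSA: $97.85
Employee pension contribution: $2,600.94 × 0.0975 = $253.59
Pre-tax total = $97.85 + $253.59 = $351.44
Taxable wages = $2,600.94 − $351.44 = $2,249.50
Federal withholding: $2,249.50 × 0.2017 = $453.72
Municipal income tax: $2,249.50 × 0.0139 = $31.27
OASDI: $2,600.94 × 0.0742 = $192.99
Health insurance premium: $188.22
Total deductions = $97.85 + $253.59 + $453.72 + $31.27 + $192.99 + $188.22 = $1,217.64
Net pay = $2,600.94 − $1,217.64 = $1,383.30

$1,383.30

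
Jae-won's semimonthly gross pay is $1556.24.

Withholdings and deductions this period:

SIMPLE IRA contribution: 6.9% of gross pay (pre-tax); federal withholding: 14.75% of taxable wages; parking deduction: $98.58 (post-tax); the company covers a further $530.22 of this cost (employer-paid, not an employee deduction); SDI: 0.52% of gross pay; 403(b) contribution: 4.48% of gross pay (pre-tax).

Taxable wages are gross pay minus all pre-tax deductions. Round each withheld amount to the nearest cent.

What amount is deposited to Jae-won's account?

$1069.05

403(b) contribution: $1556.24 × 0.0448 = $69.72
SIMPLE IRA contribution: $1556.24 × 0.069 = $107.38
Pre-tax total = $69.72 + $107.38 = $177.10
Taxable wages = $1556.24 − $177.10 = $1379.14
Federal withholding: $1379.14 × 0.1475 = $203.42
SDI: $1556.24 × 0.0052 = $8.09
Parking deduction: $98.58
(Employer's $530.22 toward parking deduction is not withheld from the employee.)
Total deductions = $69.72 + $107.38 + $203.42 + $8.09 + $98.58 = $487.19
Net pay = $1556.24 − $487.19 = $1069.05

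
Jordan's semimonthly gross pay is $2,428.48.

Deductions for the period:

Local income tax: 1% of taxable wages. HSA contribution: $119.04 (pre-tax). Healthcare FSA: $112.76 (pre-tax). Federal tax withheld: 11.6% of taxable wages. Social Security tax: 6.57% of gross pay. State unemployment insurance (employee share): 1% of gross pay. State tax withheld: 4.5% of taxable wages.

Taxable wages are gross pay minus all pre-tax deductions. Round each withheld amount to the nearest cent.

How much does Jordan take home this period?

$1,637.22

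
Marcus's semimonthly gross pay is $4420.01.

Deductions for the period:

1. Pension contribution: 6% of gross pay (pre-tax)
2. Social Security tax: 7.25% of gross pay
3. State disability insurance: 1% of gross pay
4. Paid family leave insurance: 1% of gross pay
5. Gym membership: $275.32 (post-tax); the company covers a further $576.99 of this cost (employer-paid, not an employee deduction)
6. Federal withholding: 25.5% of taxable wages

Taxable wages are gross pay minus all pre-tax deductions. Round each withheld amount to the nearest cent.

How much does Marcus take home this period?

Pension contribution: $4420.01 × 0.06 = $265.20
Taxable wages = $4420.01 − $265.20 = $4154.81
Federal withholding: $4154.81 × 0.255 = $1059.48
Social Security tax: $4420.01 × 0.0725 = $320.45
Paid family leave insurance: $4420.01 × 0.01 = $44.20
State disability insurance: $4420.01 × 0.01 = $44.20
Gym membership: $275.32
(Employer's $576.99 toward gym membership is not withheld from the employee.)
Total deductions = $265.20 + $1059.48 + $320.45 + $44.20 + $44.20 + $275.32 = $2008.85
Net pay = $4420.01 − $2008.85 = $2411.16

$2411.16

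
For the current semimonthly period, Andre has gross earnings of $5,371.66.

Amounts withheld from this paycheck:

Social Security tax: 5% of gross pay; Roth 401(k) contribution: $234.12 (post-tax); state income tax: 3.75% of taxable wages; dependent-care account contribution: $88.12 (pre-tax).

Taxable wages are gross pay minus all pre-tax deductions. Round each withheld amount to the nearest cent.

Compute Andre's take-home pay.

$4,582.71

Dependent-care account contribution: $88.12
Taxable wages = $5,371.66 − $88.12 = $5,283.54
State income tax: $5,283.54 × 0.0375 = $198.13
Social Security tax: $5,371.66 × 0.05 = $268.58
Roth 401(k) contribution: $234.12
Total deductions = $88.12 + $198.13 + $268.58 + $234.12 = $788.95
Net pay = $5,371.66 − $788.95 = $4,582.71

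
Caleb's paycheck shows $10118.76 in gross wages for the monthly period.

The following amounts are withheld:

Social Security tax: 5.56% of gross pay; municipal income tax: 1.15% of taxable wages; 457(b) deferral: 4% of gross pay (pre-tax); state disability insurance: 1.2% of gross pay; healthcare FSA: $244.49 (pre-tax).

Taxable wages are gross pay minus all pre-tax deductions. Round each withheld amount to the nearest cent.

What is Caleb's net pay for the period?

$8676.59

Healthcare FSA: $244.49
457(b) deferral: $10118.76 × 0.04 = $404.75
Pre-tax total = $244.49 + $404.75 = $649.24
Taxable wages = $10118.76 − $649.24 = $9469.52
Municipal income tax: $9469.52 × 0.0115 = $108.90
State disability insurance: $10118.76 × 0.012 = $121.43
Social Security tax: $10118.76 × 0.0556 = $562.60
Total deductions = $244.49 + $404.75 + $108.90 + $121.43 + $562.60 = $1442.17
Net pay = $10118.76 − $1442.17 = $8676.59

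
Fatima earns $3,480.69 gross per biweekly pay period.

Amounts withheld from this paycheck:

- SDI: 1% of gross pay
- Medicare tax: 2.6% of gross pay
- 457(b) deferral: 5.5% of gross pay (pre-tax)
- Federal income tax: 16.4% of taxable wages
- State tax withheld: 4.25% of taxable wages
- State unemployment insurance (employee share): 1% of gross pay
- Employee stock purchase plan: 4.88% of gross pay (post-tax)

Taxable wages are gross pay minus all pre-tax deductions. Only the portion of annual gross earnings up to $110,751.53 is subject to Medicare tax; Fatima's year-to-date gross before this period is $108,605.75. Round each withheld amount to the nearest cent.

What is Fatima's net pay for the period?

457(b) deferral: $3,480.69 × 0.055 = $191.44
Taxable wages = $3,480.69 − $191.44 = $3,289.25
State tax withheld: $3,289.25 × 0.0425 = $139.79
Federal income tax: $3,289.25 × 0.164 = $539.44
State unemployment insurance (employee share): $3,480.69 × 0.01 = $34.81
SDI: $3,480.69 × 0.01 = $34.81
Medicare tax: only $110,751.53 − $108,605.75 = $2,145.78 of this check is subject → $2,145.78 × 0.026 = $55.79
Employee stock purchase plan: $3,480.69 × 0.0488 = $169.86
Total deductions = $191.44 + $139.79 + $539.44 + $34.81 + $34.81 + $55.79 + $169.86 = $1,165.94
Net pay = $3,480.69 − $1,165.94 = $2,314.75

$2,314.75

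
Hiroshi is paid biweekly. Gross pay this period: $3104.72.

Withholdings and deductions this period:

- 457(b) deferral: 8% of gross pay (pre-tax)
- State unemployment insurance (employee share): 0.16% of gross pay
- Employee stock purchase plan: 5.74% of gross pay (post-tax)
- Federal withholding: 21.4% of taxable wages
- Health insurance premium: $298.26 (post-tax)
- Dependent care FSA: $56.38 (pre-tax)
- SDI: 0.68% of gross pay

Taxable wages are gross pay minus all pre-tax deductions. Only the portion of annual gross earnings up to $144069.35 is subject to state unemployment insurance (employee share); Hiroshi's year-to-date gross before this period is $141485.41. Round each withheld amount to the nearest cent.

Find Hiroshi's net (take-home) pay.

$1699.06

457(b) deferral: $3104.72 × 0.08 = $248.38
Dependent care FSA: $56.38
Pre-tax total = $248.38 + $56.38 = $304.76
Taxable wages = $3104.72 − $304.76 = $2799.96
Federal withholding: $2799.96 × 0.214 = $599.19
SDI: $3104.72 × 0.0068 = $21.11
State unemployment insurance (employee share): only $144069.35 − $141485.41 = $2583.94 of this check is subject → $2583.94 × 0.0016 = $4.13
Health insurance premium: $298.26
Employee stock purchase plan: $3104.72 × 0.0574 = $178.21
Total deductions = $248.38 + $56.38 + $599.19 + $21.11 + $4.13 + $298.26 + $178.21 = $1405.66
Net pay = $3104.72 − $1405.66 = $1699.06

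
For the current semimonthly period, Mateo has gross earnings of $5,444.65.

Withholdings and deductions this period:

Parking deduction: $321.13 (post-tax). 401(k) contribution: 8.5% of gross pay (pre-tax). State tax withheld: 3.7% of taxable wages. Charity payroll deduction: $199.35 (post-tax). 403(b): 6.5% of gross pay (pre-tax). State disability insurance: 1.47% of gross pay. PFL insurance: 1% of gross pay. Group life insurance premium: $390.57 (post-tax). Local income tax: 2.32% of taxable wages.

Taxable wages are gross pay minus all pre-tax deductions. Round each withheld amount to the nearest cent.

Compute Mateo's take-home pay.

$3,303.81

403(b): $5,444.65 × 0.065 = $353.90
401(k) contribution: $5,444.65 × 0.085 = $462.80
Pre-tax total = $353.90 + $462.80 = $816.70
Taxable wages = $5,444.65 − $816.70 = $4,627.95
State tax withheld: $4,627.95 × 0.037 = $171.23
Local income tax: $4,627.95 × 0.0232 = $107.37
PFL insurance: $5,444.65 × 0.01 = $54.45
State disability insurance: $5,444.65 × 0.0147 = $80.04
Group life insurance premium: $390.57
Charity payroll deduction: $199.35
Parking deduction: $321.13
Total deductions = $353.90 + $462.80 + $171.23 + $107.37 + $54.45 + $80.04 + $390.57 + $199.35 + $321.13 = $2,140.84
Net pay = $5,444.65 − $2,140.84 = $3,303.81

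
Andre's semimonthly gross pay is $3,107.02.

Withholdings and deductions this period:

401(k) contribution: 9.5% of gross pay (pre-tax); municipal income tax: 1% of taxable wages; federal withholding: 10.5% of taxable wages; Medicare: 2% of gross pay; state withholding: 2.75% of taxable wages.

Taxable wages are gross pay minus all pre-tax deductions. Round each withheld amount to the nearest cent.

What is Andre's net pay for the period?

$2,349.02

401(k) contribution: $3,107.02 × 0.095 = $295.17
Taxable wages = $3,107.02 − $295.17 = $2,811.85
Municipal income tax: $2,811.85 × 0.01 = $28.12
Federal withholding: $2,811.85 × 0.105 = $295.24
State withholding: $2,811.85 × 0.0275 = $77.33
Medicare: $3,107.02 × 0.02 = $62.14
Total deductions = $295.17 + $28.12 + $295.24 + $77.33 + $62.14 = $758.00
Net pay = $3,107.02 − $758.00 = $2,349.02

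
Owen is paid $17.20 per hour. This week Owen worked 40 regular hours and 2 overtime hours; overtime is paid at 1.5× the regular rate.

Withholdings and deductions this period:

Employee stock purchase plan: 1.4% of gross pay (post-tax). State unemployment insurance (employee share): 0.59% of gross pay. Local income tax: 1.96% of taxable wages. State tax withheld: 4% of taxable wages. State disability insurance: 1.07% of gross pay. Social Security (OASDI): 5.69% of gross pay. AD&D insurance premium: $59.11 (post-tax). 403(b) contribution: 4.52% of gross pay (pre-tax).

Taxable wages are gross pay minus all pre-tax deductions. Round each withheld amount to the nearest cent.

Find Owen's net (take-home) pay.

Regular pay: 40 × $17.20 = $688.00
Overtime pay: 2 × $17.20 × 1.5 = $51.60
Gross pay = $688.00 + $51.60 = $739.60
403(b) contribution: $739.60 × 0.0452 = $33.43
Taxable wages = $739.60 − $33.43 = $706.17
Local income tax: $706.17 × 0.0196 = $13.84
State tax withheld: $706.17 × 0.04 = $28.25
Social Security (OASDI): $739.60 × 0.0569 = $42.08
State unemployment insurance (employee share): $739.60 × 0.0059 = $4.36
State disability insurance: $739.60 × 0.0107 = $7.91
Employee stock purchase plan: $739.60 × 0.014 = $10.35
AD&D insurance premium: $59.11
Total deductions = $33.43 + $13.84 + $28.25 + $42.08 + $4.36 + $7.91 + $10.35 + $59.11 = $199.33
Net pay = $739.60 − $199.33 = $540.27

$540.27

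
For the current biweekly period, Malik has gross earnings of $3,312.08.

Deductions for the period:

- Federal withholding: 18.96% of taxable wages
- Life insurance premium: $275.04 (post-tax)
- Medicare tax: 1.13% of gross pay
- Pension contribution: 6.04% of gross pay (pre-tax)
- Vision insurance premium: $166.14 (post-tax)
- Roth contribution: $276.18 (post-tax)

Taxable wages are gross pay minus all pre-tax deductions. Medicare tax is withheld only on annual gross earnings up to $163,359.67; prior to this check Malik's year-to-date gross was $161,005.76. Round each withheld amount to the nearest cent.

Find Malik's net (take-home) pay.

$1,778.03

Pension contribution: $3,312.08 × 0.0604 = $200.05
Taxable wages = $3,312.08 − $200.05 = $3,112.03
Federal withholding: $3,112.03 × 0.1896 = $590.04
Medicare tax: only $163,359.67 − $161,005.76 = $2,353.91 of this check is subject → $2,353.91 × 0.0113 = $26.60
Vision insurance premium: $166.14
Life insurance premium: $275.04
Roth contribution: $276.18
Total deductions = $200.05 + $590.04 + $26.60 + $166.14 + $275.04 + $276.18 = $1,534.05
Net pay = $3,312.08 − $1,534.05 = $1,778.03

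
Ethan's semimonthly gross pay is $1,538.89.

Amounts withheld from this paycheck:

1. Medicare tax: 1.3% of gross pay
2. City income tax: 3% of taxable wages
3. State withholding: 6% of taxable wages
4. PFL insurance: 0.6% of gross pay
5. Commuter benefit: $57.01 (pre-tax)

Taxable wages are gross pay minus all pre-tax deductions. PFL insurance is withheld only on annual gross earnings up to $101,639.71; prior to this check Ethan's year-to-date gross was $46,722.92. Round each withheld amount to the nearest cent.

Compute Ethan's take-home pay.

$1,319.27

Commuter benefit: $57.01
Taxable wages = $1,538.89 − $57.01 = $1,481.88
City income tax: $1,481.88 × 0.03 = $44.46
State withholding: $1,481.88 × 0.06 = $88.91
PFL insurance: cap not yet reached, full $1,538.89 is subject → $1,538.89 × 0.006 = $9.23
Medicare tax: $1,538.89 × 0.013 = $20.01
Total deductions = $57.01 + $44.46 + $88.91 + $9.23 + $20.01 = $219.62
Net pay = $1,538.89 − $219.62 = $1,319.27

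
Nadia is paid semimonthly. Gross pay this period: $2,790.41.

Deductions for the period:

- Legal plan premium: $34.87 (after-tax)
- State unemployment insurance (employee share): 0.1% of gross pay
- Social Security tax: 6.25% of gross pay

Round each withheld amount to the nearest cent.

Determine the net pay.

State unemployment insurance (employee share): $2,790.41 × 0.001 = $2.79
Social Security tax: $2,790.41 × 0.0625 = $174.40
Legal plan premium: $34.87
Total deductions = $2.79 + $174.40 + $34.87 = $212.06
Net pay = $2,790.41 − $212.06 = $2,578.35

$2,578.35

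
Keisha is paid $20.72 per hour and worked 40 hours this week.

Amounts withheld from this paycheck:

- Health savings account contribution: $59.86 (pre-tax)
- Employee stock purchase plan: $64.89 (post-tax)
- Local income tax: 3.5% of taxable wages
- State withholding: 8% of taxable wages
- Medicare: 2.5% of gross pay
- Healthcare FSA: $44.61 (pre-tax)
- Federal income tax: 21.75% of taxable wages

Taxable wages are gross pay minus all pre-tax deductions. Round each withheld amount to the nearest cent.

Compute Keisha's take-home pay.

$397.88

Gross pay: 40 × $20.72 = $828.80
Health savings account contribution: $59.86
Healthcare FSA: $44.61
Pre-tax total = $59.86 + $44.61 = $104.47
Taxable wages = $828.80 − $104.47 = $724.33
Federal income tax: $724.33 × 0.2175 = $157.54
Local income tax: $724.33 × 0.035 = $25.35
State withholding: $724.33 × 0.08 = $57.95
Medicare: $828.80 × 0.025 = $20.72
Employee stock purchase plan: $64.89
Total deductions = $59.86 + $44.61 + $157.54 + $25.35 + $57.95 + $20.72 + $64.89 = $430.92
Net pay = $828.80 − $430.92 = $397.88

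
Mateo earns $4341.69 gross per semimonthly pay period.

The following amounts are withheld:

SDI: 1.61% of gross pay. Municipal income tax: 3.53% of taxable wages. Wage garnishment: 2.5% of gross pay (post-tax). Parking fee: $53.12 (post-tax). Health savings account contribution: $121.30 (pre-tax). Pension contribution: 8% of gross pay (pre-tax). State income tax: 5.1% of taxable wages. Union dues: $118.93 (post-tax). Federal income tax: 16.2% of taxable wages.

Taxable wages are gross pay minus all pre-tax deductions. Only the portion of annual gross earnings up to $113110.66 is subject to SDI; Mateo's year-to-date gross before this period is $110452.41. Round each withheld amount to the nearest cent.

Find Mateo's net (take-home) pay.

$2587.98

Pension contribution: $4341.69 × 0.08 = $347.34
Health savings account contribution: $121.30
Pre-tax total = $347.34 + $121.30 = $468.64
Taxable wages = $4341.69 − $468.64 = $3873.05
Municipal income tax: $3873.05 × 0.0353 = $136.72
State income tax: $3873.05 × 0.051 = $197.53
Federal income tax: $3873.05 × 0.162 = $627.43
SDI: only $113110.66 − $110452.41 = $2658.25 of this check is subject → $2658.25 × 0.0161 = $42.80
Wage garnishment: $4341.69 × 0.025 = $108.54
Union dues: $118.93
Parking fee: $53.12
Total deductions = $347.34 + $121.30 + $136.72 + $197.53 + $627.43 + $42.80 + $108.54 + $118.93 + $53.12 = $1753.71
Net pay = $4341.69 − $1753.71 = $2587.98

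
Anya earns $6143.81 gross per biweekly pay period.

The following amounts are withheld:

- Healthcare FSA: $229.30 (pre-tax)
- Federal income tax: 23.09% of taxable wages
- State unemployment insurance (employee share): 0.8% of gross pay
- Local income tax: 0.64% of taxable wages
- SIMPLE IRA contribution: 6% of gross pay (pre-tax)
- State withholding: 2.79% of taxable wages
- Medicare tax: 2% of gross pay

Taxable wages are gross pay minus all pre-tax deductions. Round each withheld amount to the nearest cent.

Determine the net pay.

Healthcare FSA: $229.30
SIMPLE IRA contribution: $6143.81 × 0.06 = $368.63
Pre-tax total = $229.30 + $368.63 = $597.93
Taxable wages = $6143.81 − $597.93 = $5545.88
Local income tax: $5545.88 × 0.0064 = $35.49
Federal income tax: $5545.88 × 0.2309 = $1280.54
State withholding: $5545.88 × 0.0279 = $154.73
State unemployment insurance (employee share): $6143.81 × 0.008 = $49.15
Medicare tax: $6143.81 × 0.02 = $122.88
Total deductions = $229.30 + $368.63 + $35.49 + $1280.54 + $154.73 + $49.15 + $122.88 = $2240.72
Net pay = $6143.81 − $2240.72 = $3903.09

$3903.09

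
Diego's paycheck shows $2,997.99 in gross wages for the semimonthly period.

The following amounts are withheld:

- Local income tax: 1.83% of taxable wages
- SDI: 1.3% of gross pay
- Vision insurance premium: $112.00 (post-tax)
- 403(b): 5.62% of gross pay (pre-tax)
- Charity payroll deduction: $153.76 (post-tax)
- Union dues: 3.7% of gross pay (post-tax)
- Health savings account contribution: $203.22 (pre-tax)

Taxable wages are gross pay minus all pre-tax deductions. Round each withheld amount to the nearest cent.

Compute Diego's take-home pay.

403(b): $2,997.99 × 0.0562 = $168.49
Health savings account contribution: $203.22
Pre-tax total = $168.49 + $203.22 = $371.71
Taxable wages = $2,997.99 − $371.71 = $2,626.28
Local income tax: $2,626.28 × 0.0183 = $48.06
SDI: $2,997.99 × 0.013 = $38.97
Vision insurance premium: $112.00
Union dues: $2,997.99 × 0.037 = $110.93
Charity payroll deduction: $153.76
Total deductions = $168.49 + $203.22 + $48.06 + $38.97 + $112.00 + $110.93 + $153.76 = $835.43
Net pay = $2,997.99 − $835.43 = $2,162.56

$2,162.56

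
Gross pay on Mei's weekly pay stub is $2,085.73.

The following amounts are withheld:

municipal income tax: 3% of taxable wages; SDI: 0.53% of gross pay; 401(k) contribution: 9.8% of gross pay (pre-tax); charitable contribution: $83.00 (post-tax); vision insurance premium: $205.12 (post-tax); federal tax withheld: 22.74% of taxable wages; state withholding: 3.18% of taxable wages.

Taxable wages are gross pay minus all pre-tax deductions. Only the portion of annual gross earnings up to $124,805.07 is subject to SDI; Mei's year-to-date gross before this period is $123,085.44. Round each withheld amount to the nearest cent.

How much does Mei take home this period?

$1,040.02

401(k) contribution: $2,085.73 × 0.098 = $204.40
Taxable wages = $2,085.73 − $204.40 = $1,881.33
Federal tax withheld: $1,881.33 × 0.2274 = $427.81
State withholding: $1,881.33 × 0.0318 = $59.83
Municipal income tax: $1,881.33 × 0.03 = $56.44
SDI: only $124,805.07 − $123,085.44 = $1,719.63 of this check is subject → $1,719.63 × 0.0053 = $9.11
Charitable contribution: $83.00
Vision insurance premium: $205.12
Total deductions = $204.40 + $427.81 + $59.83 + $56.44 + $9.11 + $83.00 + $205.12 = $1,045.71
Net pay = $2,085.73 − $1,045.71 = $1,040.02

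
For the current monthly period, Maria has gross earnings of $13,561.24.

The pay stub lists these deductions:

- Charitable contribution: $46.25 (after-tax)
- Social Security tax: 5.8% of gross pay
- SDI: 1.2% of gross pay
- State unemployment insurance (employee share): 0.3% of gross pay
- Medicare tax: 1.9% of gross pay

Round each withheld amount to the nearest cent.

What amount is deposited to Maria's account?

$12,267.37

Medicare tax: $13,561.24 × 0.019 = $257.66
Social Security tax: $13,561.24 × 0.058 = $786.55
State unemployment insurance (employee share): $13,561.24 × 0.003 = $40.68
SDI: $13,561.24 × 0.012 = $162.73
Charitable contribution: $46.25
Total deductions = $257.66 + $786.55 + $40.68 + $162.73 + $46.25 = $1,293.87
Net pay = $13,561.24 − $1,293.87 = $12,267.37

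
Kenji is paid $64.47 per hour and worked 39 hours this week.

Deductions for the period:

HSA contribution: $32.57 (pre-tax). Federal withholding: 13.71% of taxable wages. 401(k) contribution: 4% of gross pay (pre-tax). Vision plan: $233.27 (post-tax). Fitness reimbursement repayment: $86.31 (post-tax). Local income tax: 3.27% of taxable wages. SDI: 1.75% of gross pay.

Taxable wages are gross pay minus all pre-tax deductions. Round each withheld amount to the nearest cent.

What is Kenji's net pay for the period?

$1613.29

Gross pay: 39 × $64.47 = $2514.33
HSA contribution: $32.57
401(k) contribution: $2514.33 × 0.04 = $100.57
Pre-tax total = $32.57 + $100.57 = $133.14
Taxable wages = $2514.33 − $133.14 = $2381.19
Local income tax: $2381.19 × 0.0327 = $77.86
Federal withholding: $2381.19 × 0.1371 = $326.46
SDI: $2514.33 × 0.0175 = $44.00
Fitness reimbursement repayment: $86.31
Vision plan: $233.27
Total deductions = $32.57 + $100.57 + $77.86 + $326.46 + $44.00 + $86.31 + $233.27 = $901.04
Net pay = $2514.33 − $901.04 = $1613.29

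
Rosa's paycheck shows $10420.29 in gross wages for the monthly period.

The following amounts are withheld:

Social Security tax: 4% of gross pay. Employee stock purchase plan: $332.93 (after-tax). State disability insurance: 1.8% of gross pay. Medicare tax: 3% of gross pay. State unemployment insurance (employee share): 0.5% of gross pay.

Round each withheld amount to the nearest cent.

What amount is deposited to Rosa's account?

$9118.27

State unemployment insurance (employee share): $10420.29 × 0.005 = $52.10
State disability insurance: $10420.29 × 0.018 = $187.57
Social Security tax: $10420.29 × 0.04 = $416.81
Medicare tax: $10420.29 × 0.03 = $312.61
Employee stock purchase plan: $332.93
Total deductions = $52.10 + $187.57 + $416.81 + $312.61 + $332.93 = $1302.02
Net pay = $10420.29 − $1302.02 = $9118.27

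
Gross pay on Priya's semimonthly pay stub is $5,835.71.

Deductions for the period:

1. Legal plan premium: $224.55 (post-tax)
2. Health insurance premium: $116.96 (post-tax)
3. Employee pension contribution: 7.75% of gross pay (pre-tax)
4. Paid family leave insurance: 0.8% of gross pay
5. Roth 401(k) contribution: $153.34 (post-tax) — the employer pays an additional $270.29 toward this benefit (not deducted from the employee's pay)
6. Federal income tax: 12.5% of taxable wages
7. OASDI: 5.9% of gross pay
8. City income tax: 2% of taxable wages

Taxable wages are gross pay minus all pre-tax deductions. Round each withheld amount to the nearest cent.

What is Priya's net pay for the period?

$3,716.99

Employee pension contribution: $5,835.71 × 0.0775 = $452.27
Taxable wages = $5,835.71 − $452.27 = $5,383.44
Federal income tax: $5,383.44 × 0.125 = $672.93
City income tax: $5,383.44 × 0.02 = $107.67
OASDI: $5,835.71 × 0.059 = $344.31
Paid family leave insurance: $5,835.71 × 0.008 = $46.69
Legal plan premium: $224.55
Roth 401(k) contribution: $153.34
Health insurance premium: $116.96
(Employer's $270.29 toward Roth 401(k) contribution is not withheld from the employee.)
Total deductions = $452.27 + $672.93 + $107.67 + $344.31 + $46.69 + $224.55 + $153.34 + $116.96 = $2,118.72
Net pay = $5,835.71 − $2,118.72 = $3,716.99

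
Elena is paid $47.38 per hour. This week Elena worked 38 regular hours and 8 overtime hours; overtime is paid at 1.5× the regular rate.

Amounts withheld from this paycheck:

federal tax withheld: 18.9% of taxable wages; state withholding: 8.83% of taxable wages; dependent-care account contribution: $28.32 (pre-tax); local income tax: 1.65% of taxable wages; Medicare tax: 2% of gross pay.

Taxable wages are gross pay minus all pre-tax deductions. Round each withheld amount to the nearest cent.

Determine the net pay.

Regular pay: 38 × $47.38 = $1,800.44
Overtime pay: 8 × $47.38 × 1.5 = $568.56
Gross pay = $1,800.44 + $568.56 = $2,369.00
Dependent-care account contribution: $28.32
Taxable wages = $2,369.00 − $28.32 = $2,340.68
Local income tax: $2,340.68 × 0.0165 = $38.62
State withholding: $2,340.68 × 0.0883 = $206.68
Federal tax withheld: $2,340.68 × 0.189 = $442.39
Medicare tax: $2,369.00 × 0.02 = $47.38
Total deductions = $28.32 + $38.62 + $206.68 + $442.39 + $47.38 = $763.39
Net pay = $2,369.00 − $763.39 = $1,605.61

$1,605.61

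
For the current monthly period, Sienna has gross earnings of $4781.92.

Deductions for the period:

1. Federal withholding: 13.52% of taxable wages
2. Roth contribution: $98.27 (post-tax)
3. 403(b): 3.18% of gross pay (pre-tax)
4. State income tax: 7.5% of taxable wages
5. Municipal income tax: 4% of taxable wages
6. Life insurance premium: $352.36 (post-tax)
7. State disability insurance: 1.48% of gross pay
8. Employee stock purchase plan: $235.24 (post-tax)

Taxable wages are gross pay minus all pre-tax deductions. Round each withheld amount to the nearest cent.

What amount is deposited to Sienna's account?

403(b): $4781.92 × 0.0318 = $152.07
Taxable wages = $4781.92 − $152.07 = $4629.85
Municipal income tax: $4629.85 × 0.04 = $185.19
State income tax: $4629.85 × 0.075 = $347.24
Federal withholding: $4629.85 × 0.1352 = $625.96
State disability insurance: $4781.92 × 0.0148 = $70.77
Life insurance premium: $352.36
Employee stock purchase plan: $235.24
Roth contribution: $98.27
Total deductions = $152.07 + $185.19 + $347.24 + $625.96 + $70.77 + $352.36 + $235.24 + $98.27 = $2067.10
Net pay = $4781.92 − $2067.10 = $2714.82

$2714.82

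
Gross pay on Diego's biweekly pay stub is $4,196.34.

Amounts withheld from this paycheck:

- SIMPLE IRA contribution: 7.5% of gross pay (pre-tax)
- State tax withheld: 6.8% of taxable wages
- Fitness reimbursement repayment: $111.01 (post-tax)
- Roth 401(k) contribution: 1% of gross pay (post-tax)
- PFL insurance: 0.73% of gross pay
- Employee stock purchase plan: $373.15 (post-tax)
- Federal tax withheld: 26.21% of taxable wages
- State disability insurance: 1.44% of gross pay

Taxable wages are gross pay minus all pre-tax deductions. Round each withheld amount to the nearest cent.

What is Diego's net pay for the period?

$1,983.11

SIMPLE IRA contribution: $4,196.34 × 0.075 = $314.73
Taxable wages = $4,196.34 − $314.73 = $3,881.61
State tax withheld: $3,881.61 × 0.068 = $263.95
Federal tax withheld: $3,881.61 × 0.2621 = $1,017.37
PFL insurance: $4,196.34 × 0.0073 = $30.63
State disability insurance: $4,196.34 × 0.0144 = $60.43
Roth 401(k) contribution: $4,196.34 × 0.01 = $41.96
Employee stock purchase plan: $373.15
Fitness reimbursement repayment: $111.01
Total deductions = $314.73 + $263.95 + $1,017.37 + $30.63 + $60.43 + $41.96 + $373.15 + $111.01 = $2,213.23
Net pay = $4,196.34 − $2,213.23 = $1,983.11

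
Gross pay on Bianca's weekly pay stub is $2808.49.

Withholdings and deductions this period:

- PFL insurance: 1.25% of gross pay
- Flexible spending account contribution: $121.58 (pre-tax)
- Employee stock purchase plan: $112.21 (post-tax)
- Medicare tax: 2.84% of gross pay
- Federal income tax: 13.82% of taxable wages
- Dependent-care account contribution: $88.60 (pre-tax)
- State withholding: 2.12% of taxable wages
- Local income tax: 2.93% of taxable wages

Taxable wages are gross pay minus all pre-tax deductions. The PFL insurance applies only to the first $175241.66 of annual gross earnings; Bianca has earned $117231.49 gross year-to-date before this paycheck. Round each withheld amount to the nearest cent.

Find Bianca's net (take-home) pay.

Dependent-care account contribution: $88.60
Flexible spending account contribution: $121.58
Pre-tax total = $88.60 + $121.58 = $210.18
Taxable wages = $2808.49 − $210.18 = $2598.31
State withholding: $2598.31 × 0.0212 = $55.08
Local income tax: $2598.31 × 0.0293 = $76.13
Federal income tax: $2598.31 × 0.1382 = $359.09
Medicare tax: $2808.49 × 0.0284 = $79.76
PFL insurance: cap not yet reached, full $2808.49 is subject → $2808.49 × 0.0125 = $35.11
Employee stock purchase plan: $112.21
Total deductions = $88.60 + $121.58 + $55.08 + $76.13 + $359.09 + $79.76 + $35.11 + $112.21 = $927.56
Net pay = $2808.49 − $927.56 = $1880.93

$1880.93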